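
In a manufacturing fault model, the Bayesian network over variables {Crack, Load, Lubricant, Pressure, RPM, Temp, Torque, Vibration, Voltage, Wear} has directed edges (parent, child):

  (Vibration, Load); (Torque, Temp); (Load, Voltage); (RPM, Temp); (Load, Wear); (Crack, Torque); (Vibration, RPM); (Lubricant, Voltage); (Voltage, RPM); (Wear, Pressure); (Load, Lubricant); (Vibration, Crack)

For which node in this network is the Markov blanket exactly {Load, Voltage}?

Lubricant

The target node must have every member of {Load, Voltage} as a parent, child, or co-parent, and no others.
Parents of Lubricant: Load; children: Voltage; co-parents: Load.
These exactly cover the given set, so the node is Lubricant.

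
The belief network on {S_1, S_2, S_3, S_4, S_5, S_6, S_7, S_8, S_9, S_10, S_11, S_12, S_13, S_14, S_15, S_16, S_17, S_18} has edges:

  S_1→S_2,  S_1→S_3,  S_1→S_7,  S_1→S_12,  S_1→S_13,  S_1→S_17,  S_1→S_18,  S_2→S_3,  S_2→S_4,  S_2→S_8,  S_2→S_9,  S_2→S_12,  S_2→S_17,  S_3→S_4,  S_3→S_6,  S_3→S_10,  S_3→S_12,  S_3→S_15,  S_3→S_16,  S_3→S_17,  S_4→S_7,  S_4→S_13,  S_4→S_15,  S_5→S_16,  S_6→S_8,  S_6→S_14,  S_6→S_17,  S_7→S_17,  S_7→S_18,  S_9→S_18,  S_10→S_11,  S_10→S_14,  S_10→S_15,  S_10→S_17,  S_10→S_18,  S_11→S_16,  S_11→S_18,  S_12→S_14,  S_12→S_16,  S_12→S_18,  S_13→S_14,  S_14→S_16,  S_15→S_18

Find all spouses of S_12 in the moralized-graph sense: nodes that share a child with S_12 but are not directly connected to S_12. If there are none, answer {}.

{S_5, S_6, S_7, S_9, S_10, S_11, S_13, S_15}

Children of S_12: S_14, S_16, S_18.
  S_14 also has parents S_6, S_10, S_13.
  S_16's other parents are S_3, S_5, S_11, S_14.
  parents(S_18) \ {S_12} = {S_1, S_7, S_9, S_10, S_11, S_15}.
Excluding nodes already adjacent to S_12 (S_1, S_2, S_3, S_14, S_16, S_18), the co-parent-only contribution is {S_5, S_6, S_7, S_9, S_10, S_11, S_13, S_15}.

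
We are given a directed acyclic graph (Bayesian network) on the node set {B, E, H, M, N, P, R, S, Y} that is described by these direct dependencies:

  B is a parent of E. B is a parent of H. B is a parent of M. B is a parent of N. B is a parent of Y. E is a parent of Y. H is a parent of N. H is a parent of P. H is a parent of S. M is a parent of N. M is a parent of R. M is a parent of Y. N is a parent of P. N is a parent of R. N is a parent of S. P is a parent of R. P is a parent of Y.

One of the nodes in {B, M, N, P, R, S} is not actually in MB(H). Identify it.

R

H has children N, P, S.
H has parent B.
Parents of each child, excluding H:
  N's other parents are B, M.
  P's other parent is N.
  S also has parent N.
MB(H) = {B, M, N, P, S}.
R is neither a parent, child, nor co-parent of H, so it does not belong.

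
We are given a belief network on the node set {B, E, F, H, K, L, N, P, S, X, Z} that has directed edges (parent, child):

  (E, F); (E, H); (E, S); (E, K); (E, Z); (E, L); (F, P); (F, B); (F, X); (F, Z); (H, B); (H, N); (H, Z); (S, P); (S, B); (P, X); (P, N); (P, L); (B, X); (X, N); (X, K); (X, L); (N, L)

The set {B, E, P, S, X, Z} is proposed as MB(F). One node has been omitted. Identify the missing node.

H

A node's Markov blanket = Pa ∪ Ch ∪ (parents of Ch other than the node itself).
Parents of F: E.
Ch(F) = {B, P, X, Z}.
For each child, the remaining parents (spouses of F):
  P: S
  B: H, S
  X: B, P
  Z: E, H
MB(F) = {B, E, H, P, S, X, Z}.
Comparing with the claimed set, H is missing.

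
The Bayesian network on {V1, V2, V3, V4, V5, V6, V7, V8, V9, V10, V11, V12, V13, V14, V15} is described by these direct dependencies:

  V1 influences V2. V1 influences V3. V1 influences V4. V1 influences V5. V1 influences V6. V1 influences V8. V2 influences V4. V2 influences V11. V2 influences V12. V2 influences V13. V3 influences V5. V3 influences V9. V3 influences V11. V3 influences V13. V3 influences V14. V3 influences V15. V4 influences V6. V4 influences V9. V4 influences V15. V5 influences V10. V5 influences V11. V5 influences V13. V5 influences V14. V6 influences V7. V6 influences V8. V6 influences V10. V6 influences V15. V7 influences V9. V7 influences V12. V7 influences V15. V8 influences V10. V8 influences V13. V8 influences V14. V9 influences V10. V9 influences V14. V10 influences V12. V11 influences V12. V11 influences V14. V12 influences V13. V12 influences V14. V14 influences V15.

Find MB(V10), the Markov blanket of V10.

{V2, V5, V6, V7, V8, V9, V11, V12}

Pa(V10) = {V5, V6, V8, V9}.
Children of V10: V12.
For each child, the remaining parents (spouses of V10):
  parents(V12) \ {V10} = {V2, V7, V11}.
So the Markov blanket of V10 is {V2, V5, V6, V7, V8, V9, V11, V12}.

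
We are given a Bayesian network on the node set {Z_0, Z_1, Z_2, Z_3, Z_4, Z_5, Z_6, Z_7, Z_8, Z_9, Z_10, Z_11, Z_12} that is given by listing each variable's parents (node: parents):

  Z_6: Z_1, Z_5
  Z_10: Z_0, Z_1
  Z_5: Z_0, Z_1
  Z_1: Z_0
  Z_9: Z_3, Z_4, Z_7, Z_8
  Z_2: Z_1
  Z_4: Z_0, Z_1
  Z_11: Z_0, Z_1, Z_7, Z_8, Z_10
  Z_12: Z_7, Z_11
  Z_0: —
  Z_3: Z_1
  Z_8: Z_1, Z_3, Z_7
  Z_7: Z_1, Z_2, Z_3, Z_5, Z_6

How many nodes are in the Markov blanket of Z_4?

Z_4's children: Z_9.
Parents of Z_4: Z_0, Z_1.
Parents of each child, excluding Z_4:
  Z_9: Z_3, Z_7, Z_8
MB(Z_4) = {Z_0, Z_1, Z_3, Z_7, Z_8, Z_9}, which has 6 nodes.

6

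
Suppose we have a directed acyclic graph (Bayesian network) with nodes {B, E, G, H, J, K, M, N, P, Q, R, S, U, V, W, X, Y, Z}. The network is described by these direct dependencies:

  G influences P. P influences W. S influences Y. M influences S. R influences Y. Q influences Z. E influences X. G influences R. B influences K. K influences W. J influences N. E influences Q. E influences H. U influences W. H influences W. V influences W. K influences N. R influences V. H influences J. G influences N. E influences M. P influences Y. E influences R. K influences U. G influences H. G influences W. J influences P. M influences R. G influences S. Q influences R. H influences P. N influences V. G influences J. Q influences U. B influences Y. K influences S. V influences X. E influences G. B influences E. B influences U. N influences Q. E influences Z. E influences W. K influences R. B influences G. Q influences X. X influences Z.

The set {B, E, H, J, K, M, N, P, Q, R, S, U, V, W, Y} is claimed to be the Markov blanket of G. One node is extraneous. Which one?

Recall MB(v) = parents ∪ children ∪ spouses, where spouses are the other parents of v's children.
Children of G: H, J, N, P, R, S, W.
Pa(G) = {B, E}.
For each child, the remaining parents (spouses of G):
  H: E
  J: H
  N: J, K
  P: H, J
  R: E, K, M, Q
  S: K, M
  W: E, H, K, P, U, V
MB(G) = {B, E, H, J, K, M, N, P, Q, R, S, U, V, W}.
Y is neither a parent, child, nor co-parent of G, so it does not belong.

Y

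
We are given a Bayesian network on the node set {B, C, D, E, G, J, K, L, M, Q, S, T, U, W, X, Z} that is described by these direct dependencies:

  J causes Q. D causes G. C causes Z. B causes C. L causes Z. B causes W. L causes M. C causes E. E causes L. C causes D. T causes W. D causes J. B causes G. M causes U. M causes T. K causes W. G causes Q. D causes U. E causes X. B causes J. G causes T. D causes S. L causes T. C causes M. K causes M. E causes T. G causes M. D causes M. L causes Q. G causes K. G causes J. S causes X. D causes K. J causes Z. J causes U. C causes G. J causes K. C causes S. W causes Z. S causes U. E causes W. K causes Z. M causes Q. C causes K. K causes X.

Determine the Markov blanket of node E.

A node's Markov blanket = Pa ∪ Ch ∪ (parents of Ch other than the node itself).
Pa(E) = {C}.
E's children: L, T, W, X.
Other parents of E's children:
  L: —
  T: G, L, M
  W: B, K, T
  X: K, S
MB(E) = {B, C, G, K, L, M, S, T, W, X}.

{B, C, G, K, L, M, S, T, W, X}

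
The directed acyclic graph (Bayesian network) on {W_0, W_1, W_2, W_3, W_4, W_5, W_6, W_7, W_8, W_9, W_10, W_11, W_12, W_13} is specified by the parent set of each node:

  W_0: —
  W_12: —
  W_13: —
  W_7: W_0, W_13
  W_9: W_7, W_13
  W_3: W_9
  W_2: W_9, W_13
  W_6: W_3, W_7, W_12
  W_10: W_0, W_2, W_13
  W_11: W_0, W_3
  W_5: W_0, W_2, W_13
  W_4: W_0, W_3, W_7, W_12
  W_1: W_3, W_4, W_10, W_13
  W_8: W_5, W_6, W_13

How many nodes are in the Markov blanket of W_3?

10

By definition, MB(W_3) is built from W_3's parents, W_3's children, and the co-parents of W_3.
W_3 has children W_1, W_4, W_6, W_11.
Parents of W_3: W_9.
Co-parents of W_3 (other parents of its children):
  parents(W_6) \ {W_3} = {W_7, W_12}.
  W_11's other parent is W_0.
  W_4 also has parents W_0, W_7, W_12.
  parents(W_1) \ {W_3} = {W_4, W_10, W_13}.
MB(W_3) = {W_0, W_1, W_4, W_6, W_7, W_9, W_10, W_11, W_12, W_13}, which has 10 nodes.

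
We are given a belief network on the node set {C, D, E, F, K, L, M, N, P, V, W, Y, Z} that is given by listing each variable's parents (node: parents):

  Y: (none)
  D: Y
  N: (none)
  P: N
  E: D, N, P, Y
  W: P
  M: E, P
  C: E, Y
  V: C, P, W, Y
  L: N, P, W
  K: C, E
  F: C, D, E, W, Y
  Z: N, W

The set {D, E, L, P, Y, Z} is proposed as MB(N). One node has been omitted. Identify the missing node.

By definition, MB(N) is built from N's parents, N's children, and the co-parents of N.
N's parents: none.
N's children: E, L, P, Z.
Co-parents of N (other parents of its children):
  P: —
  E: D, P, Y
  L: P, W
  Z: W
MB(N) = {D, E, L, P, W, Y, Z}.
Comparing with the claimed set, W is missing.

W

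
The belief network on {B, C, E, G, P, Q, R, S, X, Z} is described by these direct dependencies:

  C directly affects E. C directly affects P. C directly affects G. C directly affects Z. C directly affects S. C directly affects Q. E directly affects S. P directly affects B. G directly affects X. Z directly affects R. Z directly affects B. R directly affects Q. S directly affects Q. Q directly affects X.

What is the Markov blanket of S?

Parents of S: C, E.
S has child Q.
Co-parents of S (other parents of its children):
  Q also has parents C, R.
Union: {C, E} ∪ {Q} ∪ {C, R} = {C, E, Q, R}.

{C, E, Q, R}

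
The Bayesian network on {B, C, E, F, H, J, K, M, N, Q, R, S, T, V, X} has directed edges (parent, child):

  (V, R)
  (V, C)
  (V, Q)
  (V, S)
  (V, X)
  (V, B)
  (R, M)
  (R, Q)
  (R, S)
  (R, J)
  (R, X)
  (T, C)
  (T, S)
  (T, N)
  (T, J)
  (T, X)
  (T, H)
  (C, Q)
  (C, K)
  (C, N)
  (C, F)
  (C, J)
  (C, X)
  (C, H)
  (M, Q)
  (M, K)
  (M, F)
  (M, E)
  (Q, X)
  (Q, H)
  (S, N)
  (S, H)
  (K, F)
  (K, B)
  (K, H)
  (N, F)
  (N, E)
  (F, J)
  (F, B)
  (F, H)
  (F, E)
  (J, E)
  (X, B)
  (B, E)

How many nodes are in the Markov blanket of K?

Parents of K: C, M.
K has children B, F, H.
Other parents of K's children:
  F: C, M, N
  B: F, V, X
  H: C, F, Q, S, T
MB(K) = {B, C, F, H, M, N, Q, S, T, V, X}, which has 11 nodes.

11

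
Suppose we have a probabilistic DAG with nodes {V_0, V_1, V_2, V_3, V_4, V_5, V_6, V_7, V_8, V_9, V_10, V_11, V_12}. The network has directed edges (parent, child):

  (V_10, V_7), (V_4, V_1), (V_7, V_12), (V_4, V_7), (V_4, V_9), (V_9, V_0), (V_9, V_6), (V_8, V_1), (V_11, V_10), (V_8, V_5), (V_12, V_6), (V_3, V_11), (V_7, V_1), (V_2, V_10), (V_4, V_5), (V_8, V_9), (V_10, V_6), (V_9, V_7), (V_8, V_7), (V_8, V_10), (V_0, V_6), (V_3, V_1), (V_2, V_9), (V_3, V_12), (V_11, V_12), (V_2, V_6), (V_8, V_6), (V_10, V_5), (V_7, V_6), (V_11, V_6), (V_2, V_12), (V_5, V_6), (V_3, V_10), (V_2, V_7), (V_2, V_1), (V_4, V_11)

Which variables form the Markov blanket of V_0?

{V_2, V_5, V_6, V_7, V_8, V_9, V_10, V_11, V_12}

V_0's children: V_6.
V_0 has parent V_9.
Other parents of V_0's children:
  parents(V_6) \ {V_0} = {V_2, V_5, V_7, V_8, V_9, V_10, V_11, V_12}.
Union: {V_9} ∪ {V_6} ∪ {V_2, V_5, V_7, V_8, V_9, V_10, V_11, V_12} = {V_2, V_5, V_6, V_7, V_8, V_9, V_10, V_11, V_12}.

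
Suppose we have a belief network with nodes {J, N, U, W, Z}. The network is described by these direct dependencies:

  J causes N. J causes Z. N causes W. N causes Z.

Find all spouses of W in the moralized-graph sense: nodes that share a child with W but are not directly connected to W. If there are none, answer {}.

W has no children, so it has no co-parents. The set is empty.

{}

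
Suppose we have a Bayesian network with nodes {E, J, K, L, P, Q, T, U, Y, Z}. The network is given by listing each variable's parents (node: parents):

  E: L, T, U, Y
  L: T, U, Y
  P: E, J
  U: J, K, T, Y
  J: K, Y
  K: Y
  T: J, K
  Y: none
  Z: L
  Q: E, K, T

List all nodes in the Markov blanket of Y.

Y's parents: none.
Y has children E, J, K, L, U.
Other parents of Y's children:
  K: no additional parents.
  J also has parent K.
  U also has parents J, K, T.
  L's other parents are T, U.
  E's other parents are L, T, U.
So the Markov blanket of Y is {E, J, K, L, T, U}.

{E, J, K, L, T, U}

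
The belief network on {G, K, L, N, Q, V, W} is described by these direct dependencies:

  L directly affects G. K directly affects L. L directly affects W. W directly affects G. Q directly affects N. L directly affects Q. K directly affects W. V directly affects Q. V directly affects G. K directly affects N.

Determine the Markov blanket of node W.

{G, K, L, V}

The Markov blanket of a node is its parents, its children, and the other parents of its children.
W has parents K, L.
W's children: G.
Other parents of W's children:
  parents(G) \ {W} = {L, V}.
Union: {K, L} ∪ {G} ∪ {L, V} = {G, K, L, V}.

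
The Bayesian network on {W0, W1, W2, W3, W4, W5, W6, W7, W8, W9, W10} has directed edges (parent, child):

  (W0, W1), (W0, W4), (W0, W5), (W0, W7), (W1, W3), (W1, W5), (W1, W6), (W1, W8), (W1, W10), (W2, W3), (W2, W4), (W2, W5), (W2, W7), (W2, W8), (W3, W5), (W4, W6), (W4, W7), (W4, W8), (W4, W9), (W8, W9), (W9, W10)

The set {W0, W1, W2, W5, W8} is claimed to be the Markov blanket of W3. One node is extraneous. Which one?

W8

Parents of W3: W1, W2.
W3 has child W5.
For each child, the remaining parents (spouses of W3):
  parents(W5) \ {W3} = {W0, W1, W2}.
MB(W3) = {W0, W1, W2, W5}.
W8 is neither a parent, child, nor co-parent of W3, so it does not belong.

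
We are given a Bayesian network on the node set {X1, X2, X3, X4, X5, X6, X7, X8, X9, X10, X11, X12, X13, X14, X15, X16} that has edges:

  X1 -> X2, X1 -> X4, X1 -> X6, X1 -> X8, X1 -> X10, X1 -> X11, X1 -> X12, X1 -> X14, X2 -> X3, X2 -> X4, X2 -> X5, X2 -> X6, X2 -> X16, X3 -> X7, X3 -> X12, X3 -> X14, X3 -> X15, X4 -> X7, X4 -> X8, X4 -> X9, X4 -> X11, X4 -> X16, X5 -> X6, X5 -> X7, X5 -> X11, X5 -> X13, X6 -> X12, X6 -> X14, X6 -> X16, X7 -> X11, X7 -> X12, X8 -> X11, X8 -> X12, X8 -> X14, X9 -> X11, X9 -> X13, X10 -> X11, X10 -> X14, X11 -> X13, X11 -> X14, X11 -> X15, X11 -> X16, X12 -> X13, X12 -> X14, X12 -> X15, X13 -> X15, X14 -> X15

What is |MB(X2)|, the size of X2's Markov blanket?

7

Recall MB(v) = parents ∪ children ∪ spouses, where spouses are the other parents of v's children.
X2's parents: X1.
X2 has children X3, X4, X5, X6, X16.
Other parents of X2's children:
  X3: no additional parents.
  X4's other parent is X1.
  X5: no additional parents.
  X6's other parents are X1, X5.
  parents(X16) \ {X2} = {X4, X6, X11}.
MB(X2) = {X1, X3, X4, X5, X6, X11, X16}, which has 7 nodes.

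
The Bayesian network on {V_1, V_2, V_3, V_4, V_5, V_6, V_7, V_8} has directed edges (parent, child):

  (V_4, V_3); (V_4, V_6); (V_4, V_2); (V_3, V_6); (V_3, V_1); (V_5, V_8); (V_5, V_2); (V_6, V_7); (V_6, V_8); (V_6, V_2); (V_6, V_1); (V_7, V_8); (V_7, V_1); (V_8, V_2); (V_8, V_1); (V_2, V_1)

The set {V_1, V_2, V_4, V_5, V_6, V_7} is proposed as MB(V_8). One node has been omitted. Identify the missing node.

A node's Markov blanket = Pa ∪ Ch ∪ (parents of Ch other than the node itself).
V_8 has parents V_5, V_6, V_7.
Children of V_8: V_1, V_2.
Co-parents of V_8 (other parents of its children):
  V_2's other parents are V_4, V_5, V_6.
  parents(V_1) \ {V_8} = {V_2, V_3, V_6, V_7}.
MB(V_8) = {V_1, V_2, V_3, V_4, V_5, V_6, V_7}.
Comparing with the claimed set, V_3 is missing.

V_3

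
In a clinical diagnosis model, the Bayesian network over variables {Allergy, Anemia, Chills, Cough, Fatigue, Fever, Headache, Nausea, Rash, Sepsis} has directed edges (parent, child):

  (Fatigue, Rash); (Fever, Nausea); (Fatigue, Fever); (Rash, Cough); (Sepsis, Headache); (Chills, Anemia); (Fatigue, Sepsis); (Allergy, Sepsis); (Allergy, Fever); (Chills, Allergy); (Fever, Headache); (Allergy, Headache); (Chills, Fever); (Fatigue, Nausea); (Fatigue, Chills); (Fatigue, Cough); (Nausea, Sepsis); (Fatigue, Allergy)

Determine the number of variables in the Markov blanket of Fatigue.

Recall MB(v) = parents ∪ children ∪ spouses, where spouses are the other parents of v's children.
Parents of Fatigue: none.
Fatigue has children Allergy, Chills, Cough, Fever, Nausea, Rash, Sepsis.
Co-parents of Fatigue (other parents of its children):
  Chills has no other parent.
  Allergy also has parent Chills.
  Fever's other parents are Allergy, Chills.
  Rash: no additional parents.
  parents(Cough) \ {Fatigue} = {Rash}.
  Nausea's other parent is Fever.
  Sepsis's other parents are Allergy, Nausea.
MB(Fatigue) = {Allergy, Chills, Cough, Fever, Nausea, Rash, Sepsis}, which has 7 nodes.

7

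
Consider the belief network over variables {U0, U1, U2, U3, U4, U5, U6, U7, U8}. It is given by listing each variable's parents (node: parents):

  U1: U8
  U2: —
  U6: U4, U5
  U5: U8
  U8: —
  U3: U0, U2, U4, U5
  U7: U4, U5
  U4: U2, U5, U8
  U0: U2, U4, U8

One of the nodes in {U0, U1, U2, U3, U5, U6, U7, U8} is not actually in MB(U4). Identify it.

U1

Ch(U4) = {U0, U3, U6, U7}.
U4 has parents U2, U5, U8.
Other parents of U4's children:
  U0 also has parents U2, U8.
  parents(U3) \ {U4} = {U0, U2, U5}.
  U6's other parent is U5.
  parents(U7) \ {U4} = {U5}.
MB(U4) = {U0, U2, U3, U5, U6, U7, U8}.
U1 is neither a parent, child, nor co-parent of U4, so it does not belong.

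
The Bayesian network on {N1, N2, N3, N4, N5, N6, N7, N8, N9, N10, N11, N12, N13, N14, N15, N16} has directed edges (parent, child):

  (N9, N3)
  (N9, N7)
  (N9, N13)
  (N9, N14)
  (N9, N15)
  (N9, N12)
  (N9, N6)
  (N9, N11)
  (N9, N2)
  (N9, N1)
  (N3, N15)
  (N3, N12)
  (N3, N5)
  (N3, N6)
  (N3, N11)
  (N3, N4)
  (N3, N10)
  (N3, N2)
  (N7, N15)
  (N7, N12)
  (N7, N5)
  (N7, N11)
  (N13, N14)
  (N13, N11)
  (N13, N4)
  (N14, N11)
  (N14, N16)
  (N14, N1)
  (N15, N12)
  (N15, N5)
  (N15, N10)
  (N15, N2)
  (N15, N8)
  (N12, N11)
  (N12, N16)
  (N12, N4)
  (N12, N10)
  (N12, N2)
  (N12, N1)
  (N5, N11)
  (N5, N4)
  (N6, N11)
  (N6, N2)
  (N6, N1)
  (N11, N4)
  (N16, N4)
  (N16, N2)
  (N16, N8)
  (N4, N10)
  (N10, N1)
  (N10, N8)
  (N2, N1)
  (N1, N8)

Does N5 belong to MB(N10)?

By definition, MB(N10) is built from N10's parents, N10's children, and the co-parents of N10.
N10 has parents N3, N4, N12, N15.
Children of N10: N1, N8.
For each child, the remaining parents (spouses of N10):
  parents(N1) \ {N10} = {N2, N6, N9, N12, N14}.
  N8 also has parents N1, N15, N16.
MB(N10) = {N1, N2, N3, N4, N6, N8, N9, N12, N14, N15, N16}; N5 is not in this set.

No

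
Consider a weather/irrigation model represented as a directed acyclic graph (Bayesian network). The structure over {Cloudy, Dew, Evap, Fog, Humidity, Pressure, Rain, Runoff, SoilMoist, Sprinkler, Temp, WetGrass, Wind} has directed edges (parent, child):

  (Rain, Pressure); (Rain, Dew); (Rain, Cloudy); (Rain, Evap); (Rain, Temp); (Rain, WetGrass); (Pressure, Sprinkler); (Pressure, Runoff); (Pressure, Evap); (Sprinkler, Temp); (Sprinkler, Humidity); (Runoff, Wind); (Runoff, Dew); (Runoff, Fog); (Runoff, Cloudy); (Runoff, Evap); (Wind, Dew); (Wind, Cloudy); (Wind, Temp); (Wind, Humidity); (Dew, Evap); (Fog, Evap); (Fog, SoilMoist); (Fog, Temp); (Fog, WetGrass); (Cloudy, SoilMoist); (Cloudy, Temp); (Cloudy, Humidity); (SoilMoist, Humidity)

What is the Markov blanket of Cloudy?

{Fog, Humidity, Rain, Runoff, SoilMoist, Sprinkler, Temp, Wind}

The Markov blanket of a node is its parents, its children, and the other parents of its children.
Ch(Cloudy) = {Humidity, SoilMoist, Temp}.
Cloudy's parents: Rain, Runoff, Wind.
Co-parents of Cloudy (other parents of its children):
  SoilMoist: Fog
  Temp: Fog, Rain, Sprinkler, Wind
  Humidity: SoilMoist, Sprinkler, Wind
So the Markov blanket of Cloudy is {Fog, Humidity, Rain, Runoff, SoilMoist, Sprinkler, Temp, Wind}.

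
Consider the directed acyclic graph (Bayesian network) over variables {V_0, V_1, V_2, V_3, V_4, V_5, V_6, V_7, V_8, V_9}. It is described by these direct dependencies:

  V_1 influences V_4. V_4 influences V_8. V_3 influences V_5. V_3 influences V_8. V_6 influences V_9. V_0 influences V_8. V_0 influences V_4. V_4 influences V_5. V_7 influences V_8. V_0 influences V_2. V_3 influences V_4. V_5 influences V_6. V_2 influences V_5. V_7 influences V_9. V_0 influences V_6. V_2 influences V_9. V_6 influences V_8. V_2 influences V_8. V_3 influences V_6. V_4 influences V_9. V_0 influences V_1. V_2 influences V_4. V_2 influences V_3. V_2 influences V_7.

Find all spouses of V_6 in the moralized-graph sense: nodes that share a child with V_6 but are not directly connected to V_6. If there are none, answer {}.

{V_2, V_4, V_7}

Children of V_6: V_8, V_9.
  parents(V_8) \ {V_6} = {V_0, V_2, V_3, V_4, V_7}.
  parents(V_9) \ {V_6} = {V_2, V_4, V_7}.
Excluding nodes already adjacent to V_6 (V_0, V_3, V_5, V_8, V_9), the co-parent-only contribution is {V_2, V_4, V_7}.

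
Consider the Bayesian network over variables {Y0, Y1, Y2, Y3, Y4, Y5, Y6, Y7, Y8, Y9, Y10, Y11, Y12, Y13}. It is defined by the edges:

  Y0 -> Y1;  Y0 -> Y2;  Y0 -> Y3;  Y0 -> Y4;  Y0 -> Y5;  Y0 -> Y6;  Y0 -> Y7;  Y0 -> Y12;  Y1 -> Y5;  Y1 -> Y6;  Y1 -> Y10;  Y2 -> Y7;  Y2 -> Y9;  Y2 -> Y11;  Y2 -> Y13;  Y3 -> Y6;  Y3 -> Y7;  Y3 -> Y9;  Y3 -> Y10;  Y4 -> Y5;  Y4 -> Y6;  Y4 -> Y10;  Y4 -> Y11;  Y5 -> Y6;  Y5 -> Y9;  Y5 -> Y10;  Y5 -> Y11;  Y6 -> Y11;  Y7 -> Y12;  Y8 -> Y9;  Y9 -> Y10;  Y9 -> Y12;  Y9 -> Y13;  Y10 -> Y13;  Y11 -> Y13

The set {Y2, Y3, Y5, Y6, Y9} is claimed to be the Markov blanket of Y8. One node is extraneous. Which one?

Y6

By definition, MB(Y8) is built from Y8's parents, Y8's children, and the co-parents of Y8.
Y8's parents: none.
Y8's children: Y9.
Parents of each child, excluding Y8:
  parents(Y9) \ {Y8} = {Y2, Y3, Y5}.
MB(Y8) = {Y2, Y3, Y5, Y9}.
Y6 is neither a parent, child, nor co-parent of Y8, so it does not belong.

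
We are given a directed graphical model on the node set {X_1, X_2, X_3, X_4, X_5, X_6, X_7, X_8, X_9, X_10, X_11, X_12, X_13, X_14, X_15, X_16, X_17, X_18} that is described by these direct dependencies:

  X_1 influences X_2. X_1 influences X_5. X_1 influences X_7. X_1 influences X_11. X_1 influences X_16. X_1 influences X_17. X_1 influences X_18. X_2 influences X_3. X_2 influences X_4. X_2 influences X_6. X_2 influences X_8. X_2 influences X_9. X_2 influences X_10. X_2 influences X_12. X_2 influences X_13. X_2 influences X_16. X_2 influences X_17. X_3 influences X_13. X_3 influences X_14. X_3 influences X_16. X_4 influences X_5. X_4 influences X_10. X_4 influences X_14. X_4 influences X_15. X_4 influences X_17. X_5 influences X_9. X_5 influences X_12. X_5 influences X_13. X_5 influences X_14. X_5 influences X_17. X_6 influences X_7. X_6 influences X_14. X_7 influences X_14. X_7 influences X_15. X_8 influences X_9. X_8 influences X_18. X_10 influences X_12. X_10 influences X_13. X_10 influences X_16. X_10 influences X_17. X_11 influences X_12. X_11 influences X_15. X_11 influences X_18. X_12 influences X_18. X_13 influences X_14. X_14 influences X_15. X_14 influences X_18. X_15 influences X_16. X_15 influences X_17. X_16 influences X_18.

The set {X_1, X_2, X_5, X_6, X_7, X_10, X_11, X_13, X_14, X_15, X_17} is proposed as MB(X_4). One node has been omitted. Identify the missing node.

X_3

The Markov blanket of a node is its parents, its children, and the other parents of its children.
X_4's parents: X_2.
Ch(X_4) = {X_5, X_10, X_14, X_15, X_17}.
Co-parents of X_4 (other parents of its children):
  X_5's other parent is X_1.
  parents(X_10) \ {X_4} = {X_2}.
  X_14 also has parents X_3, X_5, X_6, X_7, X_13.
  X_15 also has parents X_7, X_11, X_14.
  X_17 also has parents X_1, X_2, X_5, X_10, X_15.
MB(X_4) = {X_1, X_2, X_3, X_5, X_6, X_7, X_10, X_11, X_13, X_14, X_15, X_17}.
Comparing with the claimed set, X_3 is missing.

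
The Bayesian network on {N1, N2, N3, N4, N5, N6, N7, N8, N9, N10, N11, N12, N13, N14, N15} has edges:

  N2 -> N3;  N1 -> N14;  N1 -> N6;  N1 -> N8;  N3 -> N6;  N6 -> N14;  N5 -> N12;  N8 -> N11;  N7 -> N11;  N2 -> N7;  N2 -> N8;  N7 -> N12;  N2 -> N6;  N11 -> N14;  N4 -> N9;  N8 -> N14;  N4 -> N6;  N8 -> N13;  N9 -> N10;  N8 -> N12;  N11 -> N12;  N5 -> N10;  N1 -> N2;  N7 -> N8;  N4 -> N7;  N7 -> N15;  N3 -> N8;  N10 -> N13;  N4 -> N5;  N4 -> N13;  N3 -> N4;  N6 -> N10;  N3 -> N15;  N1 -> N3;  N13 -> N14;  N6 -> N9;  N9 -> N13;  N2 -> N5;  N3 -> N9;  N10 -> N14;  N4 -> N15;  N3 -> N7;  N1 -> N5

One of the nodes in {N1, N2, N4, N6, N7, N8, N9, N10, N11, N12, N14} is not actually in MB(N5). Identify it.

By definition, MB(N5) is built from N5's parents, N5's children, and the co-parents of N5.
Children of N5: N10, N12.
Parents of N5: N1, N2, N4.
Co-parents of N5 (other parents of its children):
  parents(N10) \ {N5} = {N6, N9}.
  parents(N12) \ {N5} = {N7, N8, N11}.
MB(N5) = {N1, N2, N4, N6, N7, N8, N9, N10, N11, N12}.
N14 is neither a parent, child, nor co-parent of N5, so it does not belong.

N14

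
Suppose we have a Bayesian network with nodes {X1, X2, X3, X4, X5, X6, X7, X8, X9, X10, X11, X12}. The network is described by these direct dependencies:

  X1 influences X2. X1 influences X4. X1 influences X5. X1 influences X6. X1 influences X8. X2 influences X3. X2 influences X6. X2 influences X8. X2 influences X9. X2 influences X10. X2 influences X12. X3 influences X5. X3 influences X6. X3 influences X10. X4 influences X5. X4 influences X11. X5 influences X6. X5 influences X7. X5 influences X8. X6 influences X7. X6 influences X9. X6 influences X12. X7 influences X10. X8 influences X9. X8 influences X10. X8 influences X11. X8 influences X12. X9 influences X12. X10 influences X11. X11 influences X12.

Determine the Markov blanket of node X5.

The Markov blanket of a node is its parents, its children, and the other parents of its children.
Pa(X5) = {X1, X3, X4}.
X5's children: X6, X7, X8.
Parents of each child, excluding X5:
  X6 also has parents X1, X2, X3.
  X7's other parent is X6.
  X8's other parents are X1, X2.
MB(X5) = {X1, X2, X3, X4, X6, X7, X8}.

{X1, X2, X3, X4, X6, X7, X8}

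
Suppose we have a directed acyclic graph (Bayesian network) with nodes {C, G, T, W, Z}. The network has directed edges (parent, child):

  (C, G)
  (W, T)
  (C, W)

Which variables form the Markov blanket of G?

{C}

By definition, MB(G) is built from G's parents, G's children, and the co-parents of G.
G has no children.
G has parent C.
G has no children, so there are no co-parents.
So the Markov blanket of G is {C}.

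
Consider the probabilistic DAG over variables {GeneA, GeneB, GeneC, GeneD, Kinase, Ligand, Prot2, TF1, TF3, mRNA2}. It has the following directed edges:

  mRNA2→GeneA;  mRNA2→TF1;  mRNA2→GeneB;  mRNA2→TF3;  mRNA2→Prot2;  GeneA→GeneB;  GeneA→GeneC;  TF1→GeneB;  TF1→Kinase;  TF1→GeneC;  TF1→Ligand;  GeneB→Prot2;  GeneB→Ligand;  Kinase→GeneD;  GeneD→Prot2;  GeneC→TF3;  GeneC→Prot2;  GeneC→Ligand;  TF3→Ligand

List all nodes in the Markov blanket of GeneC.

{GeneA, GeneB, GeneD, Ligand, Prot2, TF1, TF3, mRNA2}

Recall MB(v) = parents ∪ children ∪ spouses, where spouses are the other parents of v's children.
Parents of GeneC: GeneA, TF1.
Children of GeneC: Ligand, Prot2, TF3.
For each child, the remaining parents (spouses of GeneC):
  parents(TF3) \ {GeneC} = {mRNA2}.
  Prot2 also has parents GeneB, GeneD, mRNA2.
  Ligand's other parents are GeneB, TF1, TF3.
Taking the union gives {GeneA, GeneB, GeneD, Ligand, Prot2, TF1, TF3, mRNA2}.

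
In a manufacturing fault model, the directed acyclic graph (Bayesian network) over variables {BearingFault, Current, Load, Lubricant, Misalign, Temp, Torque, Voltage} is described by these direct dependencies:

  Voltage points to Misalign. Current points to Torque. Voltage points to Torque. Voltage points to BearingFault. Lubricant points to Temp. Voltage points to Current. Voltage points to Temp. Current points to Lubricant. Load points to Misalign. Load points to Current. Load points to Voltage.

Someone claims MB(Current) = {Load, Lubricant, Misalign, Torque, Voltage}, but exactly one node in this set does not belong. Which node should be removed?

Misalign

Current's parents: Load, Voltage.
Ch(Current) = {Lubricant, Torque}.
Co-parents of Current (other parents of its children):
  Lubricant has no other parent.
  Torque's other parent is Voltage.
MB(Current) = {Load, Lubricant, Torque, Voltage}.
Misalign is neither a parent, child, nor co-parent of Current, so it does not belong.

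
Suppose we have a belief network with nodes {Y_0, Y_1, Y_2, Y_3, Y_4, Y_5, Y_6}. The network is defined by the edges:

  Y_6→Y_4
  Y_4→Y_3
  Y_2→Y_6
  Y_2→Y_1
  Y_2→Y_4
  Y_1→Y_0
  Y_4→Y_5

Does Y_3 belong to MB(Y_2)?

Y_2's parents: none.
Children of Y_2: Y_1, Y_4, Y_6.
Other parents of Y_2's children:
  Y_1 has no other parent.
  Y_6: no additional parents.
  Y_4 also has parent Y_6.
MB(Y_2) = {Y_1, Y_4, Y_6}; Y_3 is not in this set.

No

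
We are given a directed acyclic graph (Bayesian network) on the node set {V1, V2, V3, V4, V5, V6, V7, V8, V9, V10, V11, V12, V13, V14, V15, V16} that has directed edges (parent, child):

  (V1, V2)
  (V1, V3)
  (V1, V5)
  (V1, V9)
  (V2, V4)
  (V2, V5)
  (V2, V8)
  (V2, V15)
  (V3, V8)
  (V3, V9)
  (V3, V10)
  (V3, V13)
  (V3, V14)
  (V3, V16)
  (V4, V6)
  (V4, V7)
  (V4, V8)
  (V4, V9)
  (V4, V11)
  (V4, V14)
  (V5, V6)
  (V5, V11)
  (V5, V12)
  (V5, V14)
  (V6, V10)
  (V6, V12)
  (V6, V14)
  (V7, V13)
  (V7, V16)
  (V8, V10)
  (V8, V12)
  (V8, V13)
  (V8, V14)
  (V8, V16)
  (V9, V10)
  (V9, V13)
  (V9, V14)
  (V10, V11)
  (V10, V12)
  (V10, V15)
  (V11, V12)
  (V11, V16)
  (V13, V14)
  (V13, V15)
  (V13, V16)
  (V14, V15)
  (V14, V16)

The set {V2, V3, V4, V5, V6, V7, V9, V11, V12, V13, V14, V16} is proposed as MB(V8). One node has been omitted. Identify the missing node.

V10

Recall MB(v) = parents ∪ children ∪ spouses, where spouses are the other parents of v's children.
Children of V8: V10, V12, V13, V14, V16.
V8 has parents V2, V3, V4.
Other parents of V8's children:
  V10: V3, V6, V9
  V12: V5, V6, V10, V11
  V13: V3, V7, V9
  V14: V3, V4, V5, V6, V9, V13
  V16: V3, V7, V11, V13, V14
MB(V8) = {V2, V3, V4, V5, V6, V7, V9, V10, V11, V12, V13, V14, V16}.
Comparing with the claimed set, V10 is missing.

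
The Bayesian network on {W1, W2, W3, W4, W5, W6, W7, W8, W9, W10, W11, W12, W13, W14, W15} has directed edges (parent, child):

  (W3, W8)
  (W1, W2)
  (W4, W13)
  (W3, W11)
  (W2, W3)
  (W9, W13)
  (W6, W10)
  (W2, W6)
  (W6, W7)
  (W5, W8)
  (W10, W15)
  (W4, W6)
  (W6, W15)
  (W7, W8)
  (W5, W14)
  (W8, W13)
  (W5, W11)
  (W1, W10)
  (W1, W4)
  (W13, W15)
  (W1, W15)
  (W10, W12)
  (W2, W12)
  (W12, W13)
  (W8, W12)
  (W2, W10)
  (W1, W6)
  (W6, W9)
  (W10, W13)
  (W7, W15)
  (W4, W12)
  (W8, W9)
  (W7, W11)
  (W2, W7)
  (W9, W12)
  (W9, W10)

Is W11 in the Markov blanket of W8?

No

W8 has parents W3, W5, W7.
Children of W8: W9, W12, W13.
Parents of each child, excluding W8:
  W9: W6
  W12: W2, W4, W9, W10
  W13: W4, W9, W10, W12
MB(W8) = {W2, W3, W4, W5, W6, W7, W9, W10, W12, W13}; W11 is not in this set.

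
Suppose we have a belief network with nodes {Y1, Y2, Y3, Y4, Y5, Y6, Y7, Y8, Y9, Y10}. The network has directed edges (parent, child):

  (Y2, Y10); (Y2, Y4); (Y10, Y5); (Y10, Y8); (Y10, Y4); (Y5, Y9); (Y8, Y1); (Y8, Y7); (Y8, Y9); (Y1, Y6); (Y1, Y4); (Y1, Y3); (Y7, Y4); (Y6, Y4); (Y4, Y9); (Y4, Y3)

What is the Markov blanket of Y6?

A node's Markov blanket = Pa ∪ Ch ∪ (parents of Ch other than the node itself).
Ch(Y6) = {Y4}.
Y6's parents: Y1.
Parents of each child, excluding Y6:
  Y4's other parents are Y1, Y2, Y7, Y10.
Union: {Y1} ∪ {Y4} ∪ {Y1, Y2, Y7, Y10} = {Y1, Y2, Y4, Y7, Y10}.

{Y1, Y2, Y4, Y7, Y10}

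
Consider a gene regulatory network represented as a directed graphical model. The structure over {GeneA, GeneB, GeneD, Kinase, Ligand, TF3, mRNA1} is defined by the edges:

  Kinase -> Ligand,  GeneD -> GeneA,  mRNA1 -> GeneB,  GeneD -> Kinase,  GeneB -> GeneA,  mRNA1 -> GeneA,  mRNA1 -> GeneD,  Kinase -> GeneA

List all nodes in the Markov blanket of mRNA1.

{GeneA, GeneB, GeneD, Kinase}

mRNA1's parents: none.
mRNA1's children: GeneA, GeneB, GeneD.
Other parents of mRNA1's children:
  GeneB: no additional parents.
  GeneD has no other parent.
  GeneA's other parents are GeneB, GeneD, Kinase.
Union: {} ∪ {GeneA, GeneB, GeneD} ∪ {GeneB, GeneD, Kinase} = {GeneA, GeneB, GeneD, Kinase}.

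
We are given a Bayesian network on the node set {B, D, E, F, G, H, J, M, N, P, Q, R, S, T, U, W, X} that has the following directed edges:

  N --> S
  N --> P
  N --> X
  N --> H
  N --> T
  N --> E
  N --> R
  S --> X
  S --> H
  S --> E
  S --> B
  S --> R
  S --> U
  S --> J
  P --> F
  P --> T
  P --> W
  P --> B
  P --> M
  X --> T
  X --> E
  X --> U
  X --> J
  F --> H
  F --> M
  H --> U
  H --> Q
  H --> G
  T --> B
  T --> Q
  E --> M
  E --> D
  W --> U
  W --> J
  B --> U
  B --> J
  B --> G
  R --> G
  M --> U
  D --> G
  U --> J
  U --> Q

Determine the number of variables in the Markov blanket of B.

12

Recall MB(v) = parents ∪ children ∪ spouses, where spouses are the other parents of v's children.
B's parents: P, S, T.
Children of B: G, J, U.
Other parents of B's children:
  U's other parents are H, M, S, W, X.
  J also has parents S, U, W, X.
  G also has parents D, H, R.
MB(B) = {D, G, H, J, M, P, R, S, T, U, W, X}, which has 12 nodes.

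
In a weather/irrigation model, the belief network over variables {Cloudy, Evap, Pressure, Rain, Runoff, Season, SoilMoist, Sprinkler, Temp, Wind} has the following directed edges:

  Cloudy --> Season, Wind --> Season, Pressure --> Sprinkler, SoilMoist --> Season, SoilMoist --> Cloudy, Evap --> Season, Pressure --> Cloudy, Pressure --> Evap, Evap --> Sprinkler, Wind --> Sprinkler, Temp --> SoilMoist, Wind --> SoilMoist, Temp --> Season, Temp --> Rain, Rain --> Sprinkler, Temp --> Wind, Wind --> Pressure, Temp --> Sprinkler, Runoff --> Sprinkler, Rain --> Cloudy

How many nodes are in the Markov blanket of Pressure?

Pressure's parents: Wind.
Pressure has children Cloudy, Evap, Sprinkler.
Other parents of Pressure's children:
  Evap: —
  Cloudy: Rain, SoilMoist
  Sprinkler: Evap, Rain, Runoff, Temp, Wind
MB(Pressure) = {Cloudy, Evap, Rain, Runoff, SoilMoist, Sprinkler, Temp, Wind}, which has 8 nodes.

8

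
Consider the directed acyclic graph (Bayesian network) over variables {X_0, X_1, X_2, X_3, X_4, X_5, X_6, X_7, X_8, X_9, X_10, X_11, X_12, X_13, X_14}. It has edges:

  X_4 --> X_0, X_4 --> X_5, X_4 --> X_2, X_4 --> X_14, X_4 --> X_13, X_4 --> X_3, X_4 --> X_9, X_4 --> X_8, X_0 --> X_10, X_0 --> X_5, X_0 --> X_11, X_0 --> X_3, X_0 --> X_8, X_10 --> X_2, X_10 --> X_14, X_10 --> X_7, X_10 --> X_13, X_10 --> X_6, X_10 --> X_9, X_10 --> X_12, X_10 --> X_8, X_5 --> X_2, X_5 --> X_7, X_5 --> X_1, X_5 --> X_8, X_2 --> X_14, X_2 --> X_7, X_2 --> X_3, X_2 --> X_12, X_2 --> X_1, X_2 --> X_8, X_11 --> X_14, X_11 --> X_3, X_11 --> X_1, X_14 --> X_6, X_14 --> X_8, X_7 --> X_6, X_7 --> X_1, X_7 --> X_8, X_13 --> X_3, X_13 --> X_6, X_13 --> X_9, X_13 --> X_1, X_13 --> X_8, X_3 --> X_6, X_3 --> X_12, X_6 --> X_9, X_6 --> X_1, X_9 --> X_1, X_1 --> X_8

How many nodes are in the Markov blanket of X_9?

9

A node's Markov blanket = Pa ∪ Ch ∪ (parents of Ch other than the node itself).
X_9 has parents X_4, X_6, X_10, X_13.
Ch(X_9) = {X_1}.
Other parents of X_9's children:
  X_1 also has parents X_2, X_5, X_6, X_7, X_11, X_13.
MB(X_9) = {X_1, X_2, X_4, X_5, X_6, X_7, X_10, X_11, X_13}, which has 9 nodes.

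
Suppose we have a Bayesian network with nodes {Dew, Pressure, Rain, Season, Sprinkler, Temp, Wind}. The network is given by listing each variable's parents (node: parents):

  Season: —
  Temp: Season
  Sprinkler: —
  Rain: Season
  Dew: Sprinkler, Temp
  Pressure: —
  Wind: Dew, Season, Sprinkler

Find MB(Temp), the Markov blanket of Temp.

A node's Markov blanket = Pa ∪ Ch ∪ (parents of Ch other than the node itself).
Temp's children: Dew.
Pa(Temp) = {Season}.
Other parents of Temp's children:
  Dew: Sprinkler
Taking the union gives {Dew, Season, Sprinkler}.

{Dew, Season, Sprinkler}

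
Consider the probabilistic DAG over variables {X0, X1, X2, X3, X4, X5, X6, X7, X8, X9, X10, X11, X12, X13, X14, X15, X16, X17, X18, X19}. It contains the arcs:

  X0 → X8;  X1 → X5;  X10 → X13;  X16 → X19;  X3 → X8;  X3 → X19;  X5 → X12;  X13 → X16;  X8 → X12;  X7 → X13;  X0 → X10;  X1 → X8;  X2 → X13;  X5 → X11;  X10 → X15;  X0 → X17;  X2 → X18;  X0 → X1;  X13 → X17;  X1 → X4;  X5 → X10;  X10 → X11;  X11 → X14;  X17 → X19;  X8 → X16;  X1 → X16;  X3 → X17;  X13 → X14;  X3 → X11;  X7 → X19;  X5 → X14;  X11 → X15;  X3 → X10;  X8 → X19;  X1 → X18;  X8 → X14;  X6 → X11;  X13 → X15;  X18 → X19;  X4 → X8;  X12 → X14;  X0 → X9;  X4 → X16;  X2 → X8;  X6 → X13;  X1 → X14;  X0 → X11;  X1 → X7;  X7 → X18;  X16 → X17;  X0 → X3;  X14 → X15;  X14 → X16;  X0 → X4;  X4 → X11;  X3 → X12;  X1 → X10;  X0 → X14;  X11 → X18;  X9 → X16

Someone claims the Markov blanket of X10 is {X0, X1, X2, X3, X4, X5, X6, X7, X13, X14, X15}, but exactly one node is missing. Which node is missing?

By definition, MB(X10) is built from X10's parents, X10's children, and the co-parents of X10.
Children of X10: X11, X13, X15.
Parents of X10: X0, X1, X3, X5.
For each child, the remaining parents (spouses of X10):
  X11's other parents are X0, X3, X4, X5, X6.
  X13 also has parents X2, X6, X7.
  parents(X15) \ {X10} = {X11, X13, X14}.
MB(X10) = {X0, X1, X2, X3, X4, X5, X6, X7, X11, X13, X14, X15}.
Comparing with the claimed set, X11 is missing.

X11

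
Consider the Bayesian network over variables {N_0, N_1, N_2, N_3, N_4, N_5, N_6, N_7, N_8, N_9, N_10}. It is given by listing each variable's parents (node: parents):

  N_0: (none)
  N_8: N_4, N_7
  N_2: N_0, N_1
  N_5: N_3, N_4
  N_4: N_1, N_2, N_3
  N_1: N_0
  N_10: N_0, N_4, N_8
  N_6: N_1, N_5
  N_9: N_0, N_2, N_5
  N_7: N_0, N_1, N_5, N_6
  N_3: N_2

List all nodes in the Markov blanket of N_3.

{N_1, N_2, N_4, N_5}

By definition, MB(N_3) is built from N_3's parents, N_3's children, and the co-parents of N_3.
N_3's parents: N_2.
Children of N_3: N_4, N_5.
For each child, the remaining parents (spouses of N_3):
  N_4 also has parents N_1, N_2.
  parents(N_5) \ {N_3} = {N_4}.
Taking the union gives {N_1, N_2, N_4, N_5}.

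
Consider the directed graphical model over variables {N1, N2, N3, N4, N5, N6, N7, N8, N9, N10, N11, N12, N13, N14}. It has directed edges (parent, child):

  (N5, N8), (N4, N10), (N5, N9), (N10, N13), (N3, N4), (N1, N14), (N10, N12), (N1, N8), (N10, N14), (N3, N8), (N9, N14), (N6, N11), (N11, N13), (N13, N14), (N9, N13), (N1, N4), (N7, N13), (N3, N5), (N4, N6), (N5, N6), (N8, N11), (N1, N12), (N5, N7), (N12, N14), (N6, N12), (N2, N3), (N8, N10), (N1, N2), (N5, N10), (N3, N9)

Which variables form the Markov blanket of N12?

{N1, N6, N9, N10, N13, N14}

A node's Markov blanket = Pa ∪ Ch ∪ (parents of Ch other than the node itself).
N12's children: N14.
Parents of N12: N1, N6, N10.
For each child, the remaining parents (spouses of N12):
  parents(N14) \ {N12} = {N1, N9, N10, N13}.
MB(N12) = {N1, N6, N9, N10, N13, N14}.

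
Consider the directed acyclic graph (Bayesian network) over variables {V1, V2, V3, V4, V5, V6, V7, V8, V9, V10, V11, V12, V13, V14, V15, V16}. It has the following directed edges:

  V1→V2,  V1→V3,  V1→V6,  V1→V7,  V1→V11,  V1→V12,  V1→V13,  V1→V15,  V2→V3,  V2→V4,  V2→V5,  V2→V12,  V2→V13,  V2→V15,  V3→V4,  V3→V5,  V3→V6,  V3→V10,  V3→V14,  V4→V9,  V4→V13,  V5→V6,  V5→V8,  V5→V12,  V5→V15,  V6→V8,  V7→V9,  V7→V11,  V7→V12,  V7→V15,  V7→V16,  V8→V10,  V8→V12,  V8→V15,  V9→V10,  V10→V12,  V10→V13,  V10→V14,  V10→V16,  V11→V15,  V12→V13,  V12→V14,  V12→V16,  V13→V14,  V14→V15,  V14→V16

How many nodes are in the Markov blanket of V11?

7

The Markov blanket of a node is its parents, its children, and the other parents of its children.
Parents of V11: V1, V7.
V11 has child V15.
Other parents of V11's children:
  V15: V1, V2, V5, V7, V8, V14
MB(V11) = {V1, V2, V5, V7, V8, V14, V15}, which has 7 nodes.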